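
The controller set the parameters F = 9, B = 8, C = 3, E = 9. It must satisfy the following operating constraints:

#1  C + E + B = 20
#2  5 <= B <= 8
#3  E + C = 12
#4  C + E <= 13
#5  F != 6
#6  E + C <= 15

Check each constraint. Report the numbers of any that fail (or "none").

#1 C + E + B = 3 + 9 + 8 = 20 — OK.
#2 B = 8 lies in [5, 8] — OK.
#3 E + C = 9 + 3 = 12 — OK.
#4 C + E = 3 + 9 = 12; 12 ≤ 13 — OK.
#5 F = 9, and 9 ≠ 6 — OK.
#6 E + C = 9 + 3 = 12; 12 ≤ 15 — OK.

Yes — all constraints hold.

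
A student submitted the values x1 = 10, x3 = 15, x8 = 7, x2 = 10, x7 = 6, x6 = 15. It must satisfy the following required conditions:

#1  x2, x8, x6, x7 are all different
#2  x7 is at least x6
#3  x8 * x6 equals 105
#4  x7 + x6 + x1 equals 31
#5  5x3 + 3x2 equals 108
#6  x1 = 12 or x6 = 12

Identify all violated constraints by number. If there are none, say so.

No — constraints 2, 5, and 6 are not satisfied.

#1 values 10, 7, 15, 6 are pairwise distinct  ✓
#2 x7 = 6, x6 = 15; 6 < 15 (want ≥)  ✗
#3 x8 * x6 = 7 * 15 = 105  ✓
#4 x7 + x6 + x1 = 6 + 15 + 10 = 31  ✓
#5 5x3 + 3x2 = 5(15) + 3(10) = 105, not 108  ✗
#6 x1 = 10 ≠ 12 and x6 = 15 ≠ 12; both disjuncts false  ✗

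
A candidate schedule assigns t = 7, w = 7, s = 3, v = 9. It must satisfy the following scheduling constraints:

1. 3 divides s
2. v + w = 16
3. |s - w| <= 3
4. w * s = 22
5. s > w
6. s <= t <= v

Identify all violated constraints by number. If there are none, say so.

1. 3 / 3 = 1, so 3 divides 3  ✓
2. v + w = 9 + 7 = 16  ✓
3. |3 - 7| = 4; 4 > 3, exceeds bound 3  ✗
4. w * s = 7 * 3 = 21, not 22  ✗
5. s = 3, w = 7; 3 ≤ 7 (want >)  ✗
6. values 3 <= 7 <= 9  ✓

Violated: 3, 4, 5.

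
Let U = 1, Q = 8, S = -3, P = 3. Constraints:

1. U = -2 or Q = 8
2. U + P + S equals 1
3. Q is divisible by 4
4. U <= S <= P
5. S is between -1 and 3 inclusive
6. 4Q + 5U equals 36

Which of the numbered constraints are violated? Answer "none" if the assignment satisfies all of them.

Violated: 4, 5, and 6.

1. U = 1 ≠ -2, but Q = 8 = 8 (second disjunct) — OK.
2. U + P + S = 1 + 3 + (-3) = 1 — OK.
3. 8 / 4 = 2, so 4 divides 8 — OK.
4. values 1, -3, 3; U = 1 is not <= S = -3 — violated.
5. S = -3 is outside [-1, 3] — violated.
6. 4Q + 5U = 4(8) + 5(1) = 37, not 36 — violated.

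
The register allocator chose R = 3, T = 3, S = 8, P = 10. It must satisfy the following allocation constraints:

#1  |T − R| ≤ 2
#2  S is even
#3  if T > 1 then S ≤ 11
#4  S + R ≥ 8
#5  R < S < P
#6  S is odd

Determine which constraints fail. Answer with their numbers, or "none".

Constraint 6 is violated.

#1 |3 − 3| = 0; 0 ≤ 2  yes
#2 S = 8 is even  yes
#3 T = 3 > 1, so we need S ≤ 11; S = 8 ≤ 11  yes
#4 S + R = 8 + 3 = 11; 11 ≥ 8  yes
#5 values 3 < 8 < 10  yes
#6 S = 8 is even  no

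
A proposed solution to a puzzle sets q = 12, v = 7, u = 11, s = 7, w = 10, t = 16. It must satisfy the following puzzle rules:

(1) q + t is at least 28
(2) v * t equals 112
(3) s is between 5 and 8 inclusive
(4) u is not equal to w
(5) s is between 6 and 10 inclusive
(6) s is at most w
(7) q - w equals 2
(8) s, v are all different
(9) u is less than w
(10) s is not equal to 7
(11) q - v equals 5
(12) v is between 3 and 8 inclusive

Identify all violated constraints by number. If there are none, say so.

Constraints 8, 9, 10 do not hold.

(1) q + t = 12 + 16 = 28; 28 ≥ 28  ✓
(2) v * t = 7 * 16 = 112  ✓
(3) s = 7 lies in [5, 8]  ✓
(4) u = 11, w = 10; distinct  ✓
(5) s = 7 lies in [6, 10]  ✓
(6) s = 7, w = 10; 7 ≤ 10  ✓
(7) q - w = 12 - 10 = 2  ✓
(8) s = v = 7, not all different  ✗
(9) u = 11, w = 10; 11 ≥ 10 (want <)  ✗
(10) s = 7, but 7 is required to differ  ✗
(11) q - v = 12 - 7 = 5  ✓
(12) v = 7 lies in [3, 8]  ✓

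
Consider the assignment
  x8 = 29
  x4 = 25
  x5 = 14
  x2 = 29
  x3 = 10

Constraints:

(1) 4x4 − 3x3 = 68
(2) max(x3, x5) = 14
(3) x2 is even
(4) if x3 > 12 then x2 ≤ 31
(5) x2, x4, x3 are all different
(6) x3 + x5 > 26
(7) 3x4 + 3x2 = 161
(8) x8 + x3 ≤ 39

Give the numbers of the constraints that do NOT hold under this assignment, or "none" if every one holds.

(1) 4x4 − 3x3 = 4(25) − 3(10) = 70, not 68 — does not hold.
(2) max(10, 14) = 14 — holds.
(3) x2 = 29 is odd — does not hold.
(4) x3 = 10, not > 12; antecedent false, conditional vacuously true — holds.
(5) values 29, 25, 10 are pairwise distinct — holds.
(6) x3 + x5 = 10 + 14 = 24; 24 ≤ 26, bound 26 not met — does not hold.
(7) 3x4 + 3x2 = 3(25) + 3(29) = 162, not 161 — does not hold.
(8) x8 + x3 = 29 + 10 = 39; 39 ≤ 39 — holds.

The assignment fails constraints 1, 3, 6, and 7.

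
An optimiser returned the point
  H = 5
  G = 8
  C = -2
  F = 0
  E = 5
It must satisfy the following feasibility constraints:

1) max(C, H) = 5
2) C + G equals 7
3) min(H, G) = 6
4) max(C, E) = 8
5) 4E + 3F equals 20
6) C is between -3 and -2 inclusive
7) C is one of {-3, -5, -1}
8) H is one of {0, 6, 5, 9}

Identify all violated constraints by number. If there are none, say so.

1) max(-2, 5) = 5  ✓
2) C + G = -2 + 8 = 6, not 7  ✗
3) min(5, 8) = 5, not 6  ✗
4) max(-2, 5) = 5, not 8  ✗
5) 4E + 3F = 4(5) + 3(0) = 20  ✓
6) C = -2 lies in [-3, -2]  ✓
7) C = -2 is not in {-3, -5, -1}  ✗
8) H = 5 is in {0, 6, 5, 9}  ✓

The assignment fails constraints 2, 3, 4, 7.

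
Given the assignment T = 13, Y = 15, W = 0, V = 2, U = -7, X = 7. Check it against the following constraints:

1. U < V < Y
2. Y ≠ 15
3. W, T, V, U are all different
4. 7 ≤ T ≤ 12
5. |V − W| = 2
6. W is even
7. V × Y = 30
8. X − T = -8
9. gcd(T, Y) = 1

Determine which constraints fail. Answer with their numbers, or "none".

The assignment fails constraints 2, 4, 8.

1. values -7 < 2 < 15 — OK.
2. Y = 15, but 15 is required to differ — violated.
3. values 0, 13, 2, -7 are pairwise distinct — OK.
4. T = 13 is outside [7, 12] — violated.
5. |2 − 0| = 2 — OK.
6. W = 0 is even — OK.
7. V × Y = 2 × 15 = 30 — OK.
8. X − T = 7 − 13 = -6, not -8 — violated.
9. gcd(13, 15) = 1 — OK.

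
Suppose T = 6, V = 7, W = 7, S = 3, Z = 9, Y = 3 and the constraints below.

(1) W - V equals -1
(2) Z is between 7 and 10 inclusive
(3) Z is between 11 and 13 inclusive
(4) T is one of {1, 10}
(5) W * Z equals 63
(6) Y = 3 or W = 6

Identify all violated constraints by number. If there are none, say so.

Constraints 1, 3, and 4 do not hold.

(1) W - V = 7 - 7 = 0, not -1  FAIL
(2) Z = 9 lies in [7, 10]  OK
(3) Z = 9 is outside [11, 13]  FAIL
(4) T = 6 is not in {1, 10}  FAIL
(5) W * Z = 7 * 9 = 63  OK
(6) Y = 3 = 3 (first disjunct)  OK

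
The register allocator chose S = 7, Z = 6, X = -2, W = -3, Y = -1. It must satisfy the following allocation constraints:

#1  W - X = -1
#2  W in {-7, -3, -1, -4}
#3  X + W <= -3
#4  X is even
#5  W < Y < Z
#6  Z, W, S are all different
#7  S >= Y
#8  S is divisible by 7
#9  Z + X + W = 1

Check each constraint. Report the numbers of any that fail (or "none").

The assignment satisfies every constraint.

#1 W - X = -3 - (-2) = -1  holds
#2 W = -3 is in {-7, -3, -1, -4}  holds
#3 X + W = -2 + (-3) = -5; -5 ≤ -3  holds
#4 X = -2 is even  holds
#5 values -3 < -1 < 6  holds
#6 values 6, -3, 7 are pairwise distinct  holds
#7 S = 7, Y = -1; 7 ≥ -1  holds
#8 7 / 7 = 1, so 7 divides 7  holds
#9 Z + X + W = 6 + (-2) + (-3) = 1  holds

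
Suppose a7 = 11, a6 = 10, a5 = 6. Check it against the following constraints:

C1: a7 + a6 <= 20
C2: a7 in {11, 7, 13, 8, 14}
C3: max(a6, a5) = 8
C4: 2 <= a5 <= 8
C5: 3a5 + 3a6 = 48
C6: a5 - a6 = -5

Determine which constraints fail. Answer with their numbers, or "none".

C1: a7 + a6 = 11 + 10 = 21; 21 > 20, bound 20 not met — violated.
C2: a7 = 11 is in {11, 7, 13, 8, 14} — satisfied.
C3: max(10, 6) = 10, not 8 — violated.
C4: a5 = 6 lies in [2, 8] — satisfied.
C5: 3a5 + 3a6 = 3(6) + 3(10) = 48 — satisfied.
C6: a5 - a6 = 6 - 10 = -4, not -5 — violated.

Constraints 1, 3, and 6 are violated.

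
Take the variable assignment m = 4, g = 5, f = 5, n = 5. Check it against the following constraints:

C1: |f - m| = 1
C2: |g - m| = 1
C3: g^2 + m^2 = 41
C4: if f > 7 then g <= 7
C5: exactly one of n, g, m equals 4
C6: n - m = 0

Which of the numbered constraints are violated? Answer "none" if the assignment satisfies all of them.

No — constraint 6 is not satisfied.

C1: |5 - 4| = 1 — holds.
C2: |5 - 4| = 1 — holds.
C3: g^2 + m^2 = 5^2 + 4^2 = 25 + 16 = 41 — holds.
C4: f = 5, not > 7; antecedent false, conditional vacuously true — holds.
C5: n=5, g=5, m=4; 1 of them equals 4 — holds.
C6: n - m = 5 - 4 = 1, not 0 — does not hold.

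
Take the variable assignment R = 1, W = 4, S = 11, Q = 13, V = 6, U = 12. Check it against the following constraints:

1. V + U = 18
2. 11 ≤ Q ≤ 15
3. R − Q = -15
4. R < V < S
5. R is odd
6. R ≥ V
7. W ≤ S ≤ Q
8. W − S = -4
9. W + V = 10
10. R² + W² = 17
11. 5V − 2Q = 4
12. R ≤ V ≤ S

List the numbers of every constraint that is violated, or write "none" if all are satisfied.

Violated: 3, 6, and 8.

1. V + U = 6 + 12 = 18 — satisfied.
2. Q = 13 lies in [11, 15] — satisfied.
3. R − Q = 1 − 13 = -12, not -15 — violated.
4. values 1 < 6 < 11 — satisfied.
5. R = 1 is odd — satisfied.
6. R = 1, V = 6; 1 < 6 (want ≥) — violated.
7. values 4 ≤ 11 ≤ 13 — satisfied.
8. W − S = 4 − 11 = -7, not -4 — violated.
9. W + V = 4 + 6 = 10 — satisfied.
10. R² + W² = 1² + 4² = 1 + 16 = 17 — satisfied.
11. 5V − 2Q = 5(6) − 2(13) = 4 — satisfied.
12. values 1 ≤ 6 ≤ 11 — satisfied.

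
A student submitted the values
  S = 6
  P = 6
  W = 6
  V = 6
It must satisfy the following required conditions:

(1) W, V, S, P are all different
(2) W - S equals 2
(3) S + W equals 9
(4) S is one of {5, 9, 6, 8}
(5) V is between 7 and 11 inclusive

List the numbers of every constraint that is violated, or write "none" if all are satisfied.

The assignment fails constraints 1, 2, 3, and 5.

(1) W = V = 6, not all different  ✗
(2) W - S = 6 - 6 = 0, not 2  ✗
(3) S + W = 6 + 6 = 12, not 9  ✗
(4) S = 6 is in {5, 9, 6, 8}  ✓
(5) V = 6 is outside [7, 11]  ✗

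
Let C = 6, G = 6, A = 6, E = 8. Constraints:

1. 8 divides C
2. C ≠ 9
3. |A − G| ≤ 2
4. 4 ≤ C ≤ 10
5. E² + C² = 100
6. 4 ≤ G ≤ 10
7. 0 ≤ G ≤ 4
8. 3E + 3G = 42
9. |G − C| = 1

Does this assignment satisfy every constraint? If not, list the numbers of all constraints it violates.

Constraints 1, 7, and 9 are violated.

1. 6 = 8×0 + 6, so 8 does not divide 6  FAIL
2. C = 6, and 6 ≠ 9  OK
3. |6 − 6| = 0; 0 ≤ 2  OK
4. C = 6 lies in [4, 10]  OK
5. E² + C² = 8² + 6² = 64 + 36 = 100  OK
6. G = 6 lies in [4, 10]  OK
7. G = 6 is outside [0, 4]  FAIL
8. 3E + 3G = 3(8) + 3(6) = 42  OK
9. |6 − 6| = 0, not 1  FAIL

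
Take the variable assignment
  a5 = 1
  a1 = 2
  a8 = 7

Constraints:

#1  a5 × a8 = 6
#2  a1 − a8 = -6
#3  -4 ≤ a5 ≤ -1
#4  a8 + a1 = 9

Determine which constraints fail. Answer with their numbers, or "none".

#1 a5 × a8 = 1 × 7 = 7, not 6  FAIL
#2 a1 − a8 = 2 − 7 = -5, not -6  FAIL
#3 a5 = 1 is outside [-4, -1]  FAIL
#4 a8 + a1 = 7 + 2 = 9  OK

Constraints 1, 2, 3 are violated.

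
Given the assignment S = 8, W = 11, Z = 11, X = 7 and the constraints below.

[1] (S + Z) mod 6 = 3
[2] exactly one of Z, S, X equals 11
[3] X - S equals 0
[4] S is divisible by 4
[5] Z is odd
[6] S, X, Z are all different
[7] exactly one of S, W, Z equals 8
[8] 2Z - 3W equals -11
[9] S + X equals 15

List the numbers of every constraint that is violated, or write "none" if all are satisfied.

[1] S + Z = 19; 19 mod 6 = 1, not 3  no
[2] Z=11, S=8, X=7; 1 of them equals 11  yes
[3] X - S = 7 - 8 = -1, not 0  no
[4] 8 / 4 = 2, so 4 divides 8  yes
[5] Z = 11 is odd  yes
[6] values 8, 7, 11 are pairwise distinct  yes
[7] S=8, W=11, Z=11; 1 of them equals 8  yes
[8] 2Z - 3W = 2(11) - 3(11) = -11  yes
[9] S + X = 8 + 7 = 15  yes

Constraints 1, 3 are violated.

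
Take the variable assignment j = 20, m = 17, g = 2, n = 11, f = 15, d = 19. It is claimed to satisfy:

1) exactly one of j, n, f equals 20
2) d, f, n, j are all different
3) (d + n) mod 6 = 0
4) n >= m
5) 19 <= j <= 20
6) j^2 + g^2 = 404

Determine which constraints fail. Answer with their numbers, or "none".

Constraint 4 does not hold.

1) j=20, n=11, f=15; 1 of them equals 20  ✓
2) values 19, 15, 11, 20 are pairwise distinct  ✓
3) d + n = 30; 30 mod 6 = 0  ✓
4) n = 11, m = 17; 11 < 17 (want ≥)  ✗
5) j = 20 lies in [19, 20]  ✓
6) j^2 + g^2 = 20^2 + 2^2 = 400 + 4 = 404  ✓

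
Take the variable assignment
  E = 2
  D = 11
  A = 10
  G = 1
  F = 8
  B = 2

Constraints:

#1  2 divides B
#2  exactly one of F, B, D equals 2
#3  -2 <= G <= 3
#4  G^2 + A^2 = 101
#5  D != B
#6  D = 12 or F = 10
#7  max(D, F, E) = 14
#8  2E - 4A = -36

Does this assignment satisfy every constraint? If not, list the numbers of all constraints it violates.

#1 2 / 2 = 1, so 2 divides 2 — satisfied.
#2 F=8, B=2, D=11; 1 of them equals 2 — satisfied.
#3 G = 1 lies in [-2, 3] — satisfied.
#4 G^2 + A^2 = 1^2 + 10^2 = 1 + 100 = 101 — satisfied.
#5 D = 11, B = 2; distinct — satisfied.
#6 D = 11 ≠ 12 and F = 8 ≠ 10; both disjuncts false — violated.
#7 max(11, 8, 2) = 11, not 14 — violated.
#8 2E - 4A = 2(2) - 4(10) = -36 — satisfied.

Constraints 6 and 7 are violated.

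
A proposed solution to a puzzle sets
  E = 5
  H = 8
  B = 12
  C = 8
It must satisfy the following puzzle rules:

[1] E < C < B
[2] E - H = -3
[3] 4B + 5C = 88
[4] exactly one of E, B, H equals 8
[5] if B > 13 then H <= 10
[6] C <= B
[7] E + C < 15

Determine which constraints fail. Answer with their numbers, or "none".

[1] values 5 < 8 < 12 — OK.
[2] E - H = 5 - 8 = -3 — OK.
[3] 4B + 5C = 4(12) + 5(8) = 88 — OK.
[4] E=5, B=12, H=8; 1 of them equals 8 — OK.
[5] B = 12, not > 13; antecedent false, conditional vacuously true — OK.
[6] C = 8, B = 12; 8 ≤ 12 — OK.
[7] E + C = 5 + 8 = 13; 13 < 15 — OK.

No violations.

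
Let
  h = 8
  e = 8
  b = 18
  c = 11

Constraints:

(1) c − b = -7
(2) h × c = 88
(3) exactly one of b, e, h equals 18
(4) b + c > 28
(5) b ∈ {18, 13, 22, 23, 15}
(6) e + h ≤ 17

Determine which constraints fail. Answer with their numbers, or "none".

(1) c − b = 11 − 18 = -7  ✓
(2) h × c = 8 × 11 = 88  ✓
(3) b=18, e=8, h=8; 1 of them equals 18  ✓
(4) b + c = 18 + 11 = 29; 29 > 28  ✓
(5) b = 18 is in {18, 13, 22, 23, 15}  ✓
(6) e + h = 8 + 8 = 16; 16 ≤ 17  ✓

Yes — all constraints hold.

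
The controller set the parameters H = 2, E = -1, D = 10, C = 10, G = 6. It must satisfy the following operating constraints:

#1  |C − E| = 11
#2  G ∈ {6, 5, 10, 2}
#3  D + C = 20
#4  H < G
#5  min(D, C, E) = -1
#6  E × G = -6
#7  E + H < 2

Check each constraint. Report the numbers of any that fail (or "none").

All constraints are satisfied.

#1 |10 − (-1)| = 11  ✓
#2 G = 6 is in {6, 5, 10, 2}  ✓
#3 D + C = 10 + 10 = 20  ✓
#4 H = 2, G = 6; 2 < 6  ✓
#5 min(10, 10, -1) = -1  ✓
#6 E × G = -1 × 6 = -6  ✓
#7 E + H = -1 + 2 = 1; 1 < 2  ✓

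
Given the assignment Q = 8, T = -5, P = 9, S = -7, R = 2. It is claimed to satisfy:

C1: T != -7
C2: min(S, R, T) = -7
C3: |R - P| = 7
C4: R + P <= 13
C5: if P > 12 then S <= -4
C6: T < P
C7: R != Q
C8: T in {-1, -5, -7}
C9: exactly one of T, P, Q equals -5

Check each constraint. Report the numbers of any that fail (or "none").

Yes — all constraints hold.

C1: T = -5, and -5 ≠ -7  yes
C2: min(-7, 2, -5) = -7  yes
C3: |2 - 9| = 7  yes
C4: R + P = 2 + 9 = 11; 11 ≤ 13  yes
C5: P = 9, not > 12; antecedent false, conditional vacuously true  yes
C6: T = -5, P = 9; -5 < 9  yes
C7: R = 2, Q = 8; distinct  yes
C8: T = -5 is in {-1, -5, -7}  yes
C9: T=-5, P=9, Q=8; 1 of them equals -5  yes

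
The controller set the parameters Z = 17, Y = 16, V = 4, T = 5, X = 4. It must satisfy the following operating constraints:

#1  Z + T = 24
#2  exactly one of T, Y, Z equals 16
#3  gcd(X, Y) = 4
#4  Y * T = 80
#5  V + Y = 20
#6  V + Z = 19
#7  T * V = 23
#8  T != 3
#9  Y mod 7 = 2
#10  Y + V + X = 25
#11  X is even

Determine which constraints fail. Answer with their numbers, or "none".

#1 Z + T = 17 + 5 = 22, not 24 — violated.
#2 T=5, Y=16, Z=17; 1 of them equals 16 — OK.
#3 gcd(4, 16) = 4 — OK.
#4 Y * T = 16 * 5 = 80 — OK.
#5 V + Y = 4 + 16 = 20 — OK.
#6 V + Z = 4 + 17 = 21, not 19 — violated.
#7 T * V = 5 * 4 = 20, not 23 — violated.
#8 T = 5, and 5 ≠ 3 — OK.
#9 16 mod 7 = 2 — OK.
#10 Y + V + X = 16 + 4 + 4 = 24, not 25 — violated.
#11 X = 4 is even — OK.

Constraints 1, 6, 7, and 10 are violated.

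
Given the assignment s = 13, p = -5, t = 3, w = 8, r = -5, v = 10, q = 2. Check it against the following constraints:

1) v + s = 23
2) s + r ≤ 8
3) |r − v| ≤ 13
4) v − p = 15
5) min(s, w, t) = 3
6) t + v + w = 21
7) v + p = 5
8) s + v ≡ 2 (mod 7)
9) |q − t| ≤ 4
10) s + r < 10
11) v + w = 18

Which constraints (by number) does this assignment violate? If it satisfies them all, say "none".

1) v + s = 10 + 13 = 23 — OK.
2) s + r = 13 + (-5) = 8; 8 ≤ 8 — OK.
3) |-5 − 10| = 15; 15 > 13, exceeds bound 13 — violated.
4) v − p = 10 − (-5) = 15 — OK.
5) min(13, 8, 3) = 3 — OK.
6) t + v + w = 3 + 10 + 8 = 21 — OK.
7) v + p = 10 + (-5) = 5 — OK.
8) s + v = 23; 23 mod 7 = 2 — OK.
9) |2 − 3| = 1; 1 ≤ 4 — OK.
10) s + r = 13 + (-5) = 8; 8 < 10 — OK.
11) v + w = 10 + 8 = 18 — OK.

The assignment fails constraint 3.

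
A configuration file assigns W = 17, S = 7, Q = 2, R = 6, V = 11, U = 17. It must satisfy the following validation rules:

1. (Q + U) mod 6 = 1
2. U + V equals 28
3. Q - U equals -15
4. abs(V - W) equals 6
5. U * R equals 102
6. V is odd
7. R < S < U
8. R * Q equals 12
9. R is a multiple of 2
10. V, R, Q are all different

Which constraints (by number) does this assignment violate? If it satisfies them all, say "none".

Yes — all constraints hold.

1. Q + U = 19; 19 mod 6 = 1  true
2. U + V = 17 + 11 = 28  true
3. Q - U = 2 - 17 = -15  true
4. abs(11 - 17) = 6  true
5. U * R = 17 * 6 = 102  true
6. V = 11 is odd  true
7. values 6 < 7 < 17  true
8. R * Q = 6 * 2 = 12  true
9. 6 / 2 = 3, so 2 divides 6  true
10. values 11, 6, 2 are pairwise distinct  true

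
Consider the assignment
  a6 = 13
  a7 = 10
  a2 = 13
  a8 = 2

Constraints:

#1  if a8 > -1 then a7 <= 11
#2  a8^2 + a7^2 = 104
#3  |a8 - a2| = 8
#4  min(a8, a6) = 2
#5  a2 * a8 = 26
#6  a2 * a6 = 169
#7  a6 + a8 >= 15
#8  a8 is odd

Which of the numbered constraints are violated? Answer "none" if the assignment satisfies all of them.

#1 a8 = 2 > -1, so we need a7 ≤ 11; a7 = 10 ≤ 11 — holds.
#2 a8^2 + a7^2 = 2^2 + 10^2 = 4 + 100 = 104 — holds.
#3 |2 - 13| = 11, not 8 — does not hold.
#4 min(2, 13) = 2 — holds.
#5 a2 * a8 = 13 * 2 = 26 — holds.
#6 a2 * a6 = 13 * 13 = 169 — holds.
#7 a6 + a8 = 13 + 2 = 15; 15 ≥ 15 — holds.
#8 a8 = 2 is even — does not hold.

Constraints 3, 8 do not hold.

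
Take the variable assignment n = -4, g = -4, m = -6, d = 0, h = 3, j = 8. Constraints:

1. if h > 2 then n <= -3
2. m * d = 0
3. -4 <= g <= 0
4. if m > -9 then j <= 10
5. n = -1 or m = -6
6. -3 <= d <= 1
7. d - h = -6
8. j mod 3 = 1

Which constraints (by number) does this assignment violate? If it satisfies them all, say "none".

1. h = 3 > 2, so we need n ≤ -3; n = -4 ≤ -3 — OK.
2. m * d = -6 * 0 = 0 — OK.
3. g = -4 lies in [-4, 0] — OK.
4. m = -6 > -9, so we need j ≤ 10; j = 8 ≤ 10 — OK.
5. n = -4 ≠ -1, but m = -6 = -6 (second disjunct) — OK.
6. d = 0 lies in [-3, 1] — OK.
7. d - h = 0 - 3 = -3, not -6 — violated.
8. 8 mod 3 = 2, not 1 — violated.

No — constraints 7 and 8 are not satisfied.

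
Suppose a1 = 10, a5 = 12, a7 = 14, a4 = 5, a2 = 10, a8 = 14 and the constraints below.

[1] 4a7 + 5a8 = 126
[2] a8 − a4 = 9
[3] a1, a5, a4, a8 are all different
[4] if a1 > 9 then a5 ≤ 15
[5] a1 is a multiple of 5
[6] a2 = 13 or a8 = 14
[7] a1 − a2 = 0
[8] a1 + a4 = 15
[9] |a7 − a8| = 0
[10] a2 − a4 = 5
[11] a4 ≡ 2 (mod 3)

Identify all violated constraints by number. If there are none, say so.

[1] 4a7 + 5a8 = 4(14) + 5(14) = 126  ✔
[2] a8 − a4 = 14 − 5 = 9  ✔
[3] values 10, 12, 5, 14 are pairwise distinct  ✔
[4] a1 = 10 > 9, so we need a5 ≤ 15; a5 = 12 ≤ 15  ✔
[5] 10 / 5 = 2, so 5 divides 10  ✔
[6] a2 = 10 ≠ 13, but a8 = 14 = 14 (second disjunct)  ✔
[7] a1 − a2 = 10 − 10 = 0  ✔
[8] a1 + a4 = 10 + 5 = 15  ✔
[9] |14 − 14| = 0  ✔
[10] a2 − a4 = 10 − 5 = 5  ✔
[11] 5 mod 3 = 2  ✔

Yes — all constraints hold.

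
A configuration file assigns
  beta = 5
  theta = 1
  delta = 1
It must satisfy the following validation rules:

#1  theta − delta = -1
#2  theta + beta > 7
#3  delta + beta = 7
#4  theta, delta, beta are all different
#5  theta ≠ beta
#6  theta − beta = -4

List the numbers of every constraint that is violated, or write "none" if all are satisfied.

#1 theta − delta = 1 − 1 = 0, not -1 — violated.
#2 theta + beta = 1 + 5 = 6; 6 ≤ 7, bound 7 not met — violated.
#3 delta + beta = 1 + 5 = 6, not 7 — violated.
#4 theta = delta = 1, not all different — violated.
#5 theta = 1, beta = 5; distinct — OK.
#6 theta − beta = 1 − 5 = -4 — OK.

No — constraints 1, 2, 3, and 4 are not satisfied.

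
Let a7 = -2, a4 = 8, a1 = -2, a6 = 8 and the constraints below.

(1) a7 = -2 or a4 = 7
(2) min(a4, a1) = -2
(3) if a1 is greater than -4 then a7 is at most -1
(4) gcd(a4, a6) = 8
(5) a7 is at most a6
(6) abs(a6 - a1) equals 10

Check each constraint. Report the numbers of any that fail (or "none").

The assignment satisfies every constraint.

(1) a7 = -2 = -2 (first disjunct) — holds.
(2) min(8, -2) = -2 — holds.
(3) a1 = -2 > -4, so we need a7 ≤ -1; a7 = -2 ≤ -1 — holds.
(4) gcd(8, 8) = 8 — holds.
(5) a7 = -2, a6 = 8; -2 ≤ 8 — holds.
(6) abs(8 - (-2)) = 10 — holds.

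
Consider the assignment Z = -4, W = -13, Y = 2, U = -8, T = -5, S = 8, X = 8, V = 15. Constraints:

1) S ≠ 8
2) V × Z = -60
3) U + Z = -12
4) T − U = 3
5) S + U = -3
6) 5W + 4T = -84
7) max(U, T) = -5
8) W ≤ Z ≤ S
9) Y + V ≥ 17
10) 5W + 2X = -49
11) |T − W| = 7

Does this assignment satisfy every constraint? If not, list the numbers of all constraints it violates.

1) S = 8, but 8 is required to differ — does not hold.
2) V × Z = 15 × (-4) = -60 — holds.
3) U + Z = -8 + (-4) = -12 — holds.
4) T − U = -5 − (-8) = 3 — holds.
5) S + U = 8 + (-8) = 0, not -3 — does not hold.
6) 5W + 4T = 5(-13) + 4(-5) = -85, not -84 — does not hold.
7) max(-8, -5) = -5 — holds.
8) values -13 ≤ -4 ≤ 8 — holds.
9) Y + V = 2 + 15 = 17; 17 ≥ 17 — holds.
10) 5W + 2X = 5(-13) + 2(8) = -49 — holds.
11) |-5 − (-13)| = 8, not 7 — does not hold.

No — constraints 1, 5, 6, and 11 are not satisfied.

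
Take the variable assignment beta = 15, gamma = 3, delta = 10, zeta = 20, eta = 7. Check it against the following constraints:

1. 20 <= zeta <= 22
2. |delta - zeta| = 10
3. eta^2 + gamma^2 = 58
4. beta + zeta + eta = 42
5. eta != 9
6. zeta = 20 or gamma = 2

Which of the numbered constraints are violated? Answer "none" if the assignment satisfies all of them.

No violations.

1. zeta = 20 lies in [20, 22]  yes
2. |10 - 20| = 10  yes
3. eta^2 + gamma^2 = 7^2 + 3^2 = 49 + 9 = 58  yes
4. beta + zeta + eta = 15 + 20 + 7 = 42  yes
5. eta = 7, and 7 ≠ 9  yes
6. zeta = 20 = 20 (first disjunct)  yes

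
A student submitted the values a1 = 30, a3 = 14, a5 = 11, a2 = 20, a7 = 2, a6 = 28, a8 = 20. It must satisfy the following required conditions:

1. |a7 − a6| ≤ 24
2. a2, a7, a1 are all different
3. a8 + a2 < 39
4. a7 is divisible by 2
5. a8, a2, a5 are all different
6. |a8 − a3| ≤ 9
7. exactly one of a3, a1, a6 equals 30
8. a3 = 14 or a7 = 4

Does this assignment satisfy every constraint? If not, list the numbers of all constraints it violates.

No — constraints 1, 3, and 5 are not satisfied.

1. |2 − 28| = 26; 26 > 24, exceeds bound 24 — fails.
2. values 20, 2, 30 are pairwise distinct — holds.
3. a8 + a2 = 20 + 20 = 40; 40 ≥ 39, bound 39 not met — fails.
4. 2 / 2 = 1, so 2 divides 2 — holds.
5. a8 = a2 = 20, not all different — fails.
6. |20 − 14| = 6; 6 ≤ 9 — holds.
7. a3=14, a1=30, a6=28; 1 of them equals 30 — holds.
8. a3 = 14 = 14 (first disjunct) — holds.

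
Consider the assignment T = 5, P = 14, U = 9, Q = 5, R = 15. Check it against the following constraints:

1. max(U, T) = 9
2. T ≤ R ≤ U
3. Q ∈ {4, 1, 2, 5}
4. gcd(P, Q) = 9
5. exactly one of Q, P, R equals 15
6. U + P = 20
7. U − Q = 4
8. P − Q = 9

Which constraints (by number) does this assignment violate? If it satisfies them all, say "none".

1. max(9, 5) = 9 — satisfied.
2. values 5, 15, 9; R = 15 is not ≤ U = 9 — violated.
3. Q = 5 is in {4, 1, 2, 5} — satisfied.
4. gcd(14, 5) = 1, not 9 — violated.
5. Q=5, P=14, R=15; 1 of them equals 15 — satisfied.
6. U + P = 9 + 14 = 23, not 20 — violated.
7. U − Q = 9 − 5 = 4 — satisfied.
8. P − Q = 14 − 5 = 9 — satisfied.

Constraints 2, 4, and 6 are violated.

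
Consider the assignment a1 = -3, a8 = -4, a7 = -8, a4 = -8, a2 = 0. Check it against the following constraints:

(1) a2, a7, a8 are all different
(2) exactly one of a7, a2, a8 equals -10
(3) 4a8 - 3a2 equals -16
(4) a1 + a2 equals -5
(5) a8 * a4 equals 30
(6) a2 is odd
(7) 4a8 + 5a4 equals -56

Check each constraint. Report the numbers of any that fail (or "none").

Constraints 2, 4, 5, and 6 do not hold.

(1) values 0, -8, -4 are pairwise distinct — holds.
(2) a7=-8, a2=0, a8=-4; 0 of them equal -10, not exactly one — fails.
(3) 4a8 - 3a2 = 4(-4) - 3(0) = -16 — holds.
(4) a1 + a2 = -3 + 0 = -3, not -5 — fails.
(5) a8 * a4 = -4 * (-8) = 32, not 30 — fails.
(6) a2 = 0 is even — fails.
(7) 4a8 + 5a4 = 4(-4) + 5(-8) = -56 — holds.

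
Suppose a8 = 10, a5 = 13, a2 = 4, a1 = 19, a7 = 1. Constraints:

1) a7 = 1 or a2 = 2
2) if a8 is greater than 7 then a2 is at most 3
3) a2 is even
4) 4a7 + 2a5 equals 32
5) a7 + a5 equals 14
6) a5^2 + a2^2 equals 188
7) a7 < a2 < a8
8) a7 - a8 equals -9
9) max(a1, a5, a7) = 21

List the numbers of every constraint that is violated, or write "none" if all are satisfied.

No — constraints 2, 4, 6, and 9 are not satisfied.

1) a7 = 1 = 1 (first disjunct) — OK.
2) a8 = 10 > 7, so we need a2 ≤ 3; but a2 = 4 > 3 — violated.
3) a2 = 4 is even — OK.
4) 4a7 + 2a5 = 4(1) + 2(13) = 30, not 32 — violated.
5) a7 + a5 = 1 + 13 = 14 — OK.
6) a5^2 + a2^2 = 13^2 + 4^2 = 169 + 16 = 185, not 188 — violated.
7) values 1 < 4 < 10 — OK.
8) a7 - a8 = 1 - 10 = -9 — OK.
9) max(19, 13, 1) = 19, not 21 — violated.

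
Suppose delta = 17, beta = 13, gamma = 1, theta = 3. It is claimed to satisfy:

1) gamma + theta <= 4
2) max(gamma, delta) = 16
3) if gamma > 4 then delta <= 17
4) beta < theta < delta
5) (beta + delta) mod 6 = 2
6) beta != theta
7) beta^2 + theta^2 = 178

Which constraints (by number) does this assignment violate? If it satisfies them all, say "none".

1) gamma + theta = 1 + 3 = 4; 4 ≤ 4 — satisfied.
2) max(1, 17) = 17, not 16 — violated.
3) gamma = 1, not > 4; antecedent false, conditional vacuously true — satisfied.
4) values 13, 3, 17; beta = 13 is not < theta = 3 — violated.
5) beta + delta = 30; 30 mod 6 = 0, not 2 — violated.
6) beta = 13, theta = 3; distinct — satisfied.
7) beta^2 + theta^2 = 13^2 + 3^2 = 169 + 9 = 178 — satisfied.

The assignment fails constraints 2, 4, 5.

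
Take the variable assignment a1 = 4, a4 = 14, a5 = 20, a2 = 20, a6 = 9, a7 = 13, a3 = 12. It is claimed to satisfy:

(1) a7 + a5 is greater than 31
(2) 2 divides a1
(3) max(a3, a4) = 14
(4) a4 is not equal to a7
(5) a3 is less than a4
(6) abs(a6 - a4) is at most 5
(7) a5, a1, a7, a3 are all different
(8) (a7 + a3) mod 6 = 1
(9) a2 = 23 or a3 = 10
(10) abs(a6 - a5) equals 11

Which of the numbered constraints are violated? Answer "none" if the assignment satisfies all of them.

(1) a7 + a5 = 13 + 20 = 33; 33 > 31 — OK.
(2) 4 / 2 = 2, so 2 divides 4 — OK.
(3) max(12, 14) = 14 — OK.
(4) a4 = 14, a7 = 13; distinct — OK.
(5) a3 = 12, a4 = 14; 12 < 14 — OK.
(6) abs(9 - 14) = 5; 5 ≤ 5 — OK.
(7) values 20, 4, 13, 12 are pairwise distinct — OK.
(8) a7 + a3 = 25; 25 mod 6 = 1 — OK.
(9) a2 = 20 ≠ 23 and a3 = 12 ≠ 10; both disjuncts false — violated.
(10) abs(9 - 20) = 11 — OK.

Violated: 9.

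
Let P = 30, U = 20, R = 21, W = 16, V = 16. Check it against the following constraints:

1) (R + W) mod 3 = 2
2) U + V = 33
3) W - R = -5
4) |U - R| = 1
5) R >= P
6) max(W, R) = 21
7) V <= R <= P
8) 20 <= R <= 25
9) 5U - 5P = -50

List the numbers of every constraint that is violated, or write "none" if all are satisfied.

1) R + W = 37; 37 mod 3 = 1, not 2  FAIL
2) U + V = 20 + 16 = 36, not 33  FAIL
3) W - R = 16 - 21 = -5  OK
4) |20 - 21| = 1  OK
5) R = 21, P = 30; 21 < 30 (want ≥)  FAIL
6) max(16, 21) = 21  OK
7) values 16 <= 21 <= 30  OK
8) R = 21 lies in [20, 25]  OK
9) 5U - 5P = 5(20) - 5(30) = -50  OK

Constraints 1, 2, and 5 do not hold.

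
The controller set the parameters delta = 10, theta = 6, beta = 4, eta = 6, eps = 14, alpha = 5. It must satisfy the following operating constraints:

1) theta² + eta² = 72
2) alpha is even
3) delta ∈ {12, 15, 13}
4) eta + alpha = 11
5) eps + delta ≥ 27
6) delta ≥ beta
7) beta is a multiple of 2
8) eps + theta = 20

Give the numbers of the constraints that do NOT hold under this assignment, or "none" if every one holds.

1) theta² + eta² = 6² + 6² = 36 + 36 = 72 — holds.
2) alpha = 5 is odd — does not hold.
3) delta = 10 is not in {12, 15, 13} — does not hold.
4) eta + alpha = 6 + 5 = 11 — holds.
5) eps + delta = 14 + 10 = 24; 24 < 27, bound 27 not met — does not hold.
6) delta = 10, beta = 4; 10 ≥ 4 — holds.
7) 4 / 2 = 2, so 2 divides 4 — holds.
8) eps + theta = 14 + 6 = 20 — holds.

Constraints 2, 3, and 5 are violated.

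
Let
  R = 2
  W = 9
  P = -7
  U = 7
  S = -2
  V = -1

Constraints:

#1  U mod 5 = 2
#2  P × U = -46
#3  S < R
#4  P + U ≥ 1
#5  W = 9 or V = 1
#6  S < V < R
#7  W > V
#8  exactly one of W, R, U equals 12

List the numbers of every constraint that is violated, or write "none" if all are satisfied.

#1 7 mod 5 = 2  ✔
#2 P × U = -7 × 7 = -49, not -46  ✘
#3 S = -2, R = 2; -2 < 2  ✔
#4 P + U = -7 + 7 = 0; 0 < 1, bound 1 not met  ✘
#5 W = 9 = 9 (first disjunct)  ✔
#6 values -2 < -1 < 2  ✔
#7 W = 9, V = -1; 9 > -1  ✔
#8 W=9, R=2, U=7; 0 of them equal 12, not exactly one  ✘

The assignment fails constraints 2, 4, and 8.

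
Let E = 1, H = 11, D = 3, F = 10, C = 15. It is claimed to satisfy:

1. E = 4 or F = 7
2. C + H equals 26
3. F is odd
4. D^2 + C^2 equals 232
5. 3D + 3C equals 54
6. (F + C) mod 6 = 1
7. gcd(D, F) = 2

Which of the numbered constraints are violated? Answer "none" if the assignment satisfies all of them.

Constraints 1, 3, 4, 7 are violated.

1. E = 1 ≠ 4 and F = 10 ≠ 7; both disjuncts false  fails
2. C + H = 15 + 11 = 26  holds
3. F = 10 is even  fails
4. D^2 + C^2 = 3^2 + 15^2 = 9 + 225 = 234, not 232  fails
5. 3D + 3C = 3(3) + 3(15) = 54  holds
6. F + C = 25; 25 mod 6 = 1  holds
7. gcd(3, 10) = 1, not 2  fails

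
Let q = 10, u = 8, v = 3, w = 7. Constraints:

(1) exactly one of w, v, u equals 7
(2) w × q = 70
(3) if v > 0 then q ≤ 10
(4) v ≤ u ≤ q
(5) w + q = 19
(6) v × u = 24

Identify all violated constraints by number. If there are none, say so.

The assignment fails constraint 5.

(1) w=7, v=3, u=8; 1 of them equals 7  ✔
(2) w × q = 7 × 10 = 70  ✔
(3) v = 3 > 0, so we need q ≤ 10; q = 10 ≤ 10  ✔
(4) values 3 ≤ 8 ≤ 10  ✔
(5) w + q = 7 + 10 = 17, not 19  ✘
(6) v × u = 3 × 8 = 24  ✔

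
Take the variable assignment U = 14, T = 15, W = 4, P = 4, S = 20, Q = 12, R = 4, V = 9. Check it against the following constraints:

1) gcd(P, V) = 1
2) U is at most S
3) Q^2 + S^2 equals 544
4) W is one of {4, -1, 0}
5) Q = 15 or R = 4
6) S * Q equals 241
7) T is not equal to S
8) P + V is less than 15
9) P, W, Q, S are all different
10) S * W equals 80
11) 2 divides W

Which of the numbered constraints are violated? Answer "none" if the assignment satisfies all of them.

Constraints 6 and 9 do not hold.

1) gcd(4, 9) = 1  ✔
2) U = 14, S = 20; 14 ≤ 20  ✔
3) Q^2 + S^2 = 12^2 + 20^2 = 144 + 400 = 544  ✔
4) W = 4 is in {4, -1, 0}  ✔
5) Q = 12 ≠ 15, but R = 4 = 4 (second disjunct)  ✔
6) S * Q = 20 * 12 = 240, not 241  ✘
7) T = 15, S = 20; distinct  ✔
8) P + V = 4 + 9 = 13; 13 < 15  ✔
9) P = W = 4, not all different  ✘
10) S * W = 20 * 4 = 80  ✔
11) 4 / 2 = 2, so 2 divides 4  ✔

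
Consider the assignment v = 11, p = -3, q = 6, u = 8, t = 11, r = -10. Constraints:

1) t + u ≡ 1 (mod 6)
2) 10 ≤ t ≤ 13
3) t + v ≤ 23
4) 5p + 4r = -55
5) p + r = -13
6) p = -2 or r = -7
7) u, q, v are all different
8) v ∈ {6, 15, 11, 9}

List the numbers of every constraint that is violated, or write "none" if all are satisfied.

1) t + u = 19; 19 mod 6 = 1  holds
2) t = 11 lies in [10, 13]  holds
3) t + v = 11 + 11 = 22; 22 ≤ 23  holds
4) 5p + 4r = 5(-3) + 4(-10) = -55  holds
5) p + r = -3 + (-10) = -13  holds
6) p = -3 ≠ -2 and r = -10 ≠ -7; both disjuncts false  fails
7) values 8, 6, 11 are pairwise distinct  holds
8) v = 11 is in {6, 15, 11, 9}  holds

The assignment fails constraint 6.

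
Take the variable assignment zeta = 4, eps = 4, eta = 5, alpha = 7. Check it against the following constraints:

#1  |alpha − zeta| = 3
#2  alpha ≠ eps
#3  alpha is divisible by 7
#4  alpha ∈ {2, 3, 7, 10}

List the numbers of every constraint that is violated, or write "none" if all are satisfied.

No violations.

#1 |7 − 4| = 3  OK
#2 alpha = 7, eps = 4; distinct  OK
#3 7 / 7 = 1, so 7 divides 7  OK
#4 alpha = 7 is in {2, 3, 7, 10}  OK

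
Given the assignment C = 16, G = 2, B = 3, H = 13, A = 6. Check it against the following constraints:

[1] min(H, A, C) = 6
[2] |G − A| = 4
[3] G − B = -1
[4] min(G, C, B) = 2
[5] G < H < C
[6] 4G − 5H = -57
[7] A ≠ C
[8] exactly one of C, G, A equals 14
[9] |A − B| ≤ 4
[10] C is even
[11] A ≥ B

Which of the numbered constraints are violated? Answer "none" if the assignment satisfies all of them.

[1] min(13, 6, 16) = 6  true
[2] |2 − 6| = 4  true
[3] G − B = 2 − 3 = -1  true
[4] min(2, 16, 3) = 2  true
[5] values 2 < 13 < 16  true
[6] 4G − 5H = 4(2) − 5(13) = -57  true
[7] A = 6, C = 16; distinct  true
[8] C=16, G=2, A=6; 0 of them equal 14, not exactly one  false
[9] |6 − 3| = 3; 3 ≤ 4  true
[10] C = 16 is even  true
[11] A = 6, B = 3; 6 ≥ 3  true

No — constraint 8 is not satisfied.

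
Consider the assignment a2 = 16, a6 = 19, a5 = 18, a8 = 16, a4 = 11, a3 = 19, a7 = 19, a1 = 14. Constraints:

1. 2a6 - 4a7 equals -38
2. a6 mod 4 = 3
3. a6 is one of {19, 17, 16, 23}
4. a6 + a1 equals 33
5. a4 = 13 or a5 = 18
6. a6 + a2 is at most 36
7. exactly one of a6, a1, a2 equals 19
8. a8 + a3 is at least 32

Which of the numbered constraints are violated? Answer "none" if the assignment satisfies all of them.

1. 2a6 - 4a7 = 2(19) - 4(19) = -38  holds
2. 19 mod 4 = 3  holds
3. a6 = 19 is in {19, 17, 16, 23}  holds
4. a6 + a1 = 19 + 14 = 33  holds
5. a4 = 11 ≠ 13, but a5 = 18 = 18 (second disjunct)  holds
6. a6 + a2 = 19 + 16 = 35; 35 ≤ 36  holds
7. a6=19, a1=14, a2=16; 1 of them equals 19  holds
8. a8 + a3 = 16 + 19 = 35; 35 ≥ 32  holds

The assignment satisfies every constraint.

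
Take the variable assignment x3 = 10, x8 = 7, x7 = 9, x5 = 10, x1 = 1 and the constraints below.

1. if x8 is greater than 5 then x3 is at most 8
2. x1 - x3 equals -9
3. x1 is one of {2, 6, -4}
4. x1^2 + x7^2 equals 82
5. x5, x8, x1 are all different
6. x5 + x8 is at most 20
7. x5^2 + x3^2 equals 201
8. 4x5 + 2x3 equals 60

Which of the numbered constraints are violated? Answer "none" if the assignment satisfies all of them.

The assignment fails constraints 1, 3, 7.

1. x8 = 7 > 5, so we need x3 ≤ 8; but x3 = 10 > 8 — fails.
2. x1 - x3 = 1 - 10 = -9 — holds.
3. x1 = 1 is not in {2, 6, -4} — fails.
4. x1^2 + x7^2 = 1^2 + 9^2 = 1 + 81 = 82 — holds.
5. values 10, 7, 1 are pairwise distinct — holds.
6. x5 + x8 = 10 + 7 = 17; 17 ≤ 20 — holds.
7. x5^2 + x3^2 = 10^2 + 10^2 = 100 + 100 = 200, not 201 — fails.
8. 4x5 + 2x3 = 4(10) + 2(10) = 60 — holds.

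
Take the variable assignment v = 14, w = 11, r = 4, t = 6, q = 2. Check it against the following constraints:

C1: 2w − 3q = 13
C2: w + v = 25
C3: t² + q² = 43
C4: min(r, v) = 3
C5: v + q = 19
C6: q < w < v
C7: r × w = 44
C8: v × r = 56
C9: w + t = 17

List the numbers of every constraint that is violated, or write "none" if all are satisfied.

C1: 2w − 3q = 2(11) − 3(2) = 16, not 13 — does not hold.
C2: w + v = 11 + 14 = 25 — holds.
C3: t² + q² = 6² + 2² = 36 + 4 = 40, not 43 — does not hold.
C4: min(4, 14) = 4, not 3 — does not hold.
C5: v + q = 14 + 2 = 16, not 19 — does not hold.
C6: values 2 < 11 < 14 — holds.
C7: r × w = 4 × 11 = 44 — holds.
C8: v × r = 14 × 4 = 56 — holds.
C9: w + t = 11 + 6 = 17 — holds.

Constraints 1, 3, 4, and 5 do not hold.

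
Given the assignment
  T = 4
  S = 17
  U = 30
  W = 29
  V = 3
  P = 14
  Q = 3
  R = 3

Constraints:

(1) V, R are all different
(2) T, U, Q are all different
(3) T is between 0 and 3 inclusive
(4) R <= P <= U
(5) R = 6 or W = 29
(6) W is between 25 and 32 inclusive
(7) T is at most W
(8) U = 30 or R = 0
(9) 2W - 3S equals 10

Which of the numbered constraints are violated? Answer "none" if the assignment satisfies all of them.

The assignment fails constraints 1, 3, 9.

(1) V = R = 3, not all different — fails.
(2) values 4, 30, 3 are pairwise distinct — holds.
(3) T = 4 is outside [0, 3] — fails.
(4) values 3 <= 14 <= 30 — holds.
(5) R = 3 ≠ 6, but W = 29 = 29 (second disjunct) — holds.
(6) W = 29 lies in [25, 32] — holds.
(7) T = 4, W = 29; 4 ≤ 29 — holds.
(8) U = 30 = 30 (first disjunct) — holds.
(9) 2W - 3S = 2(29) - 3(17) = 7, not 10 — fails.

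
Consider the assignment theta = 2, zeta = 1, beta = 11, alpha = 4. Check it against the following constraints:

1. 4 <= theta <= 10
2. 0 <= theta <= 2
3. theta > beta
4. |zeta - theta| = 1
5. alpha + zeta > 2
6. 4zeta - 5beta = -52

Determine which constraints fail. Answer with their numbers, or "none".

The assignment fails constraints 1, 3, 6.

1. theta = 2 is outside [4, 10]  FAIL
2. theta = 2 lies in [0, 2]  OK
3. theta = 2, beta = 11; 2 ≤ 11 (want >)  FAIL
4. |1 - 2| = 1  OK
5. alpha + zeta = 4 + 1 = 5; 5 > 2  OK
6. 4zeta - 5beta = 4(1) - 5(11) = -51, not -52  FAIL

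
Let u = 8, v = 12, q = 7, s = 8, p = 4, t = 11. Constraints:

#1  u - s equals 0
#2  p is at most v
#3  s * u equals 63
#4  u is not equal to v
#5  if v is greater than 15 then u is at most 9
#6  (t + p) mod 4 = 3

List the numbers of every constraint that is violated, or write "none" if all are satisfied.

#1 u - s = 8 - 8 = 0 — holds.
#2 p = 4, v = 12; 4 ≤ 12 — holds.
#3 s * u = 8 * 8 = 64, not 63 — fails.
#4 u = 8, v = 12; distinct — holds.
#5 v = 12, not > 15; antecedent false, conditional vacuously true — holds.
#6 t + p = 15; 15 mod 4 = 3 — holds.

Constraint 3 does not hold.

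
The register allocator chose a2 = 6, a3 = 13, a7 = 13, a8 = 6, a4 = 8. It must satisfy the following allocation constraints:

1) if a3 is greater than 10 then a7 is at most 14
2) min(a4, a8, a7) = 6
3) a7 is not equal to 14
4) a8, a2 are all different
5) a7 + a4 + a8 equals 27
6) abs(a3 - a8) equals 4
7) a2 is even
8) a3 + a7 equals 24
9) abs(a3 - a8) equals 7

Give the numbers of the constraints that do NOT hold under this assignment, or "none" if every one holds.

1) a3 = 13 > 10, so we need a7 ≤ 14; a7 = 13 ≤ 14 — holds.
2) min(8, 6, 13) = 6 — holds.
3) a7 = 13, and 13 ≠ 14 — holds.
4) a8 = a2 = 6, not all different — fails.
5) a7 + a4 + a8 = 13 + 8 + 6 = 27 — holds.
6) abs(13 - 6) = 7, not 4 — fails.
7) a2 = 6 is even — holds.
8) a3 + a7 = 13 + 13 = 26, not 24 — fails.
9) abs(13 - 6) = 7 — holds.

Violated: 4, 6, 8.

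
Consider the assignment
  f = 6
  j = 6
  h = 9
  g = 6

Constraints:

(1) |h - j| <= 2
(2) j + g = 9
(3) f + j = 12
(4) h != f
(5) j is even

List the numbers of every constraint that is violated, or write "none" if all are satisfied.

Constraints 1 and 2 are violated.

(1) |9 - 6| = 3; 3 > 2, exceeds bound 2 — fails.
(2) j + g = 6 + 6 = 12, not 9 — fails.
(3) f + j = 6 + 6 = 12 — holds.
(4) h = 9, f = 6; distinct — holds.
(5) j = 6 is even — holds.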